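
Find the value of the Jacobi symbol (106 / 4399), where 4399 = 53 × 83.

Pull out 2: since 4399 ≡ 7 (mod 8), (2/4399) = +1.
Reciprocity: 53 ≡ 1 and 4399 ≡ 3 (mod 4), so (53/4399) = +(4399/53).
Reduce top mod 53: now compute (0/53).
Top reduces to 0: gcd > 1, so the symbol is 0.

0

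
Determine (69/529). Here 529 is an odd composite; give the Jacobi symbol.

Reciprocity: 69 ≡ 1 and 529 ≡ 1 (mod 4), so (69/529) = +(529/69).
Reduce top mod 69: now compute (46/69).
Pull out 2: since 69 ≡ 5 (mod 8), (2/69) = -1.
Reciprocity: 23 ≡ 3 and 69 ≡ 1 (mod 4), so (23/69) = +(69/23).
Reduce top mod 23: now compute (0/23).
Top reduces to 0: gcd > 1, so the symbol is 0.

0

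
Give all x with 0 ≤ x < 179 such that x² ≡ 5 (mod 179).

Since 179 ≡ 3 (mod 4), a square root of 5 is 5^((179+1)/4) = 5^45 mod 179.
Repeated squaring: 5^2≡25, 5^4≡88, 5^8≡47, 5^16≡61, 5^32≡141 (mod 179).
5^45 = 5^(32+8+4+1) ≡ 149 (mod 179).
Check: 149² = 22201 ≡ 5 (mod 179). The two roots are 30 and 149.

30, 149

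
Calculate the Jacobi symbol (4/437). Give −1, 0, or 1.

1

Pull out 2^2: since 437 ≡ 5 (mod 8), (2/437) = -1, so (2/437)^2 = +1.
Reached (1/437) = 1. Collecting the sign flips along the way, the symbol is +1.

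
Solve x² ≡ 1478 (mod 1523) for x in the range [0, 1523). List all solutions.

Since 1523 ≡ 3 (mod 4), a square root of 1478 is 1478^((1523+1)/4) = 1478^381 mod 1523.
Repeated squaring: 1478^2≡502, 1478^4≡709, 1478^8≡91, 1478^16≡666, 1478^32≡363, 1478^64≡791, 1478^128≡1251, 1478^256≡880 (mod 1523).
1478^381 = 1478^(256+64+32+16+8+4+1) ≡ 1092 (mod 1523).
Check: 1092² = 1192464 ≡ 1478 (mod 1523). The two roots are 431 and 1092.

431, 1092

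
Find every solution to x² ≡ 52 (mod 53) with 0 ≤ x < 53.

23, 30

53 ≡ 1 (mod 4), so we find a root by search.
Trying successive values, 23² = 529 ≡ 52 (mod 53). The other root is 53 − 23 = 30.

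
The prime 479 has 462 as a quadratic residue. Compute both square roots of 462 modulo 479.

Since 479 ≡ 3 (mod 4), a square root of 462 is 462^((479+1)/4) = 462^120 mod 479.
Repeated squaring: 462^2≡289, 462^4≡175, 462^8≡448, 462^16≡3, 462^32≡9, 462^64≡81 (mod 479).
462^120 = 462^(64+32+16+8) ≡ 221 (mod 479).
Check: 221² = 48841 ≡ 462 (mod 479). The two roots are 221 and 258.

221, 258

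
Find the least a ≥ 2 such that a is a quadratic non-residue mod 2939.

(2/2939) = −1, so 2 is the smallest positive non-residue mod 2939.

2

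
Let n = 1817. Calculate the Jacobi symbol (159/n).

Reciprocity: 159 ≡ 3 and 1817 ≡ 1 (mod 4), so (159/1817) = +(1817/159).
Reduce top mod 159: now compute (68/159).
Pull out 2^2: since 159 ≡ 7 (mod 8), (2/159) = +1, so (2/159)^2 = +1.
Reciprocity: 17 ≡ 1 and 159 ≡ 3 (mod 4), so (17/159) = +(159/17).
Reduce top mod 17: now compute (6/17).
Pull out 2: since 17 ≡ 1 (mod 8), (2/17) = +1.
Reciprocity: 3 ≡ 3 and 17 ≡ 1 (mod 4), so (3/17) = +(17/3).
Reduce top mod 3: now compute (2/3).
Pull out 2: since 3 ≡ 3 (mod 8), (2/3) = -1.
Reached (1/3) = 1. Collecting the sign flips along the way, the symbol is -1.

-1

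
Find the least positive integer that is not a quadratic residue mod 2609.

(2/2609) = +1, so 2 is a residue.
(3/2609) = −1, so 3 is the smallest positive non-residue mod 2609.

3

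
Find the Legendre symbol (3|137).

-1

Euler's criterion: (3/137) ≡ 3^68 (mod 137).
3^2 ≡ 9 (mod 137)
3^4 ≡ 81 (mod 137)
3^8 ≡ 122 (mod 137)
3^16 ≡ 88 (mod 137)
3^32 ≡ 72 (mod 137)
3^64 ≡ 115 (mod 137)
3^68 = 3^(64+4) ≡ 136 (mod 137).
Result is 136 ≡ −1, so (3/137) = −1.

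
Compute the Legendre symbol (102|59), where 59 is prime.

-1

First reduce: 102 ≡ 43 (mod 59).
Reciprocity: 43 ≡ 3 and 59 ≡ 3 (mod 4), so (43/59) = −(59/43).
Reduce top mod 43: now compute (16/43).
Pull out 2^4: since 43 ≡ 3 (mod 8), (2/43) = -1, so (2/43)^4 = +1.
Reached (1/43) = 1. Collecting the sign flips along the way, the symbol is -1.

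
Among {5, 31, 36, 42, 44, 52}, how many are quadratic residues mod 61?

(5/61) = +1 → QR.
(31/61) = -1 → non-residue.
(36/61) = +1 → QR.
(42/61) = +1 → QR.
(44/61) = -1 → non-residue.
(52/61) = +1 → QR.
Total quadratic residues among the 6: 4.

4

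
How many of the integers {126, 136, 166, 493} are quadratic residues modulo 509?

2

(126/509) = +1 → QR.
(136/509) = -1 → non-residue.
(166/509) = -1 → non-residue.
(493/509) = +1 → QR.
Total quadratic residues among the 4: 2.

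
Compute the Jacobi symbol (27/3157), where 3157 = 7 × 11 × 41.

Reciprocity: 27 ≡ 3 and 3157 ≡ 1 (mod 4), so (27/3157) = +(3157/27).
Reduce top mod 27: now compute (25/27).
Reciprocity: 25 ≡ 1 and 27 ≡ 3 (mod 4), so (25/27) = +(27/25).
Reduce top mod 25: now compute (2/25).
Pull out 2: since 25 ≡ 1 (mod 8), (2/25) = +1.
Reached (1/25) = 1. Collecting the sign flips along the way, the symbol is +1.

1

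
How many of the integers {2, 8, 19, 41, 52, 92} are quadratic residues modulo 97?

(2/97) = +1 → QR.
(8/97) = +1 → QR.
(19/97) = -1 → non-residue.
(41/97) = -1 → non-residue.
(52/97) = -1 → non-residue.
(92/97) = -1 → non-residue.
Total quadratic residues among the 6: 2.

2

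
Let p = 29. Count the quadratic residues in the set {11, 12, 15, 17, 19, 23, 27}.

1

(11/29) = -1 → non-residue.
(12/29) = -1 → non-residue.
(15/29) = -1 → non-residue.
(17/29) = -1 → non-residue.
(19/29) = -1 → non-residue.
(23/29) = +1 → QR.
(27/29) = -1 → non-residue.
Total quadratic residues among the 7: 1.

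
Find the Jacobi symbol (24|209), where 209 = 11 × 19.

Pull out 2^3: since 209 ≡ 1 (mod 8), (2/209) = +1, so (2/209)^3 = +1.
Reciprocity: 3 ≡ 3 and 209 ≡ 1 (mod 4), so (3/209) = +(209/3).
Reduce top mod 3: now compute (2/3).
Pull out 2: since 3 ≡ 3 (mod 8), (2/3) = -1.
Reached (1/3) = 1. Collecting the sign flips along the way, the symbol is -1.

-1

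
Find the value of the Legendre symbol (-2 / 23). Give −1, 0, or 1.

-1

Euler's criterion: (-2/23) ≡ 21^11 (mod 23).
21^2 ≡ 4 (mod 23)
21^4 ≡ 16 (mod 23)
21^8 ≡ 3 (mod 23)
21^11 = 21^(8+2+1) ≡ 22 (mod 23).
Result is 22 ≡ −1, so (-2/23) = −1.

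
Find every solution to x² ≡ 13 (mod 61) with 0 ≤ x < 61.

14, 47

61 ≡ 1 (mod 4), so we find a root by search.
Trying successive values, 14² = 196 ≡ 13 (mod 61). The other root is 61 − 14 = 47.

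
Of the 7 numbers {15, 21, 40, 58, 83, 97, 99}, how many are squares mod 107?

3

(15/107) = -1 → non-residue.
(21/107) = -1 → non-residue.
(40/107) = +1 → QR.
(58/107) = -1 → non-residue.
(83/107) = +1 → QR.
(97/107) = -1 → non-residue.
(99/107) = +1 → QR.
Total quadratic residues among the 7: 3.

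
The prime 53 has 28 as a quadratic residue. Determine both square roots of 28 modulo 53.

53 ≡ 1 (mod 4), so we find a root by search.
Trying successive values, 9² = 81 ≡ 28 (mod 53). The other root is 53 − 9 = 44.

9, 44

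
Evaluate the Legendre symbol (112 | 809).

1

Pull out 2^4: since 809 ≡ 1 (mod 8), (2/809) = +1, so (2/809)^4 = +1.
Reciprocity: 7 ≡ 3 and 809 ≡ 1 (mod 4), so (7/809) = +(809/7).
Reduce top mod 7: now compute (4/7).
Pull out 2^2: since 7 ≡ 7 (mod 8), (2/7) = +1, so (2/7)^2 = +1.
Reached (1/7) = 1. Collecting the sign flips along the way, the symbol is +1.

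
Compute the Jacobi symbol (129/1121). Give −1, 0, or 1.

Reciprocity: 129 ≡ 1 and 1121 ≡ 1 (mod 4), so (129/1121) = +(1121/129).
Reduce top mod 129: now compute (89/129).
Reciprocity: 89 ≡ 1 and 129 ≡ 1 (mod 4), so (89/129) = +(129/89).
Reduce top mod 89: now compute (40/89).
Pull out 2^3: since 89 ≡ 1 (mod 8), (2/89) = +1, so (2/89)^3 = +1.
Reciprocity: 5 ≡ 1 and 89 ≡ 1 (mod 4), so (5/89) = +(89/5).
Reduce top mod 5: now compute (4/5).
Pull out 2^2: since 5 ≡ 5 (mod 8), (2/5) = -1, so (2/5)^2 = +1.
Reached (1/5) = 1. Collecting the sign flips along the way, the symbol is +1.

1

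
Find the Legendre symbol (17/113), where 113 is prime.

Euler's criterion: (17/113) ≡ 17^56 (mod 113).
17^2 ≡ 63 (mod 113)
17^4 ≡ 14 (mod 113)
17^8 ≡ 83 (mod 113)
17^16 ≡ 109 (mod 113)
17^32 ≡ 16 (mod 113)
17^56 = 17^(32+16+8) ≡ 112 (mod 113).
Result is 112 ≡ −1, so (17/113) = −1.

-1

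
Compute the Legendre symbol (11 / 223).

Reciprocity: 11 ≡ 3 and 223 ≡ 3 (mod 4), so (11/223) = −(223/11).
Reduce top mod 11: now compute (3/11).
Reciprocity: 3 ≡ 3 and 11 ≡ 3 (mod 4), so (3/11) = −(11/3).
Reduce top mod 3: now compute (2/3).
Pull out 2: since 3 ≡ 3 (mod 8), (2/3) = -1.
Reached (1/3) = 1. Collecting the sign flips along the way, the symbol is -1.

-1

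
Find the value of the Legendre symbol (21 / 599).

Reciprocity: 21 ≡ 1 and 599 ≡ 3 (mod 4), so (21/599) = +(599/21).
Reduce top mod 21: now compute (11/21).
Reciprocity: 11 ≡ 3 and 21 ≡ 1 (mod 4), so (11/21) = +(21/11).
Reduce top mod 11: now compute (10/11).
Pull out 2: since 11 ≡ 3 (mod 8), (2/11) = -1.
Reciprocity: 5 ≡ 1 and 11 ≡ 3 (mod 4), so (5/11) = +(11/5).
Reduce top mod 5: now compute (1/5).
Reached (1/5) = 1. Collecting the sign flips along the way, the symbol is -1.

-1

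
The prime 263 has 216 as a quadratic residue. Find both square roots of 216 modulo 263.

74, 189

Since 263 ≡ 3 (mod 4), a square root of 216 is 216^((263+1)/4) = 216^66 mod 263.
Repeated squaring: 216^2≡105, 216^4≡242, 216^8≡178, 216^16≡124, 216^32≡122, 216^64≡156 (mod 263).
216^66 = 216^(64+2) ≡ 74 (mod 263).
Check: 74² = 5476 ≡ 216 (mod 263). The two roots are 74 and 189.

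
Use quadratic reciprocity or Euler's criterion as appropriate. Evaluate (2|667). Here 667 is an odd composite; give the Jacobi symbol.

Pull out 2: since 667 ≡ 3 (mod 8), (2/667) = -1.
Reached (1/667) = 1. Collecting the sign flips along the way, the symbol is -1.

-1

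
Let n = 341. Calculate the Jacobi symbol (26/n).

Pull out 2: since 341 ≡ 5 (mod 8), (2/341) = -1.
Reciprocity: 13 ≡ 1 and 341 ≡ 1 (mod 4), so (13/341) = +(341/13).
Reduce top mod 13: now compute (3/13).
Reciprocity: 3 ≡ 3 and 13 ≡ 1 (mod 4), so (3/13) = +(13/3).
Reduce top mod 3: now compute (1/3).
Reached (1/3) = 1. Collecting the sign flips along the way, the symbol is -1.

-1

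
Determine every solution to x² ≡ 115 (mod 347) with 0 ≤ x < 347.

Since 347 ≡ 3 (mod 4), a square root of 115 is 115^((347+1)/4) = 115^87 mod 347.
Repeated squaring: 115^2≡39, 115^4≡133, 115^8≡339, 115^16≡64, 115^32≡279, 115^64≡113 (mod 347).
115^87 = 115^(64+16+4+2+1) ≡ 34 (mod 347).
Check: 34² = 1156 ≡ 115 (mod 347). The two roots are 34 and 313.

34, 313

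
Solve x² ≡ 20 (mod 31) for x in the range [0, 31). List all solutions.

12, 19

Since 31 ≡ 3 (mod 4), a square root of 20 is 20^((31+1)/4) = 20^8 mod 31.
Repeated squaring: 20^2≡28, 20^4≡9, 20^8≡19 (mod 31).
20^8 = 20^(8) ≡ 19 (mod 31).
Check: 19² = 361 ≡ 20 (mod 31). The two roots are 12 and 19.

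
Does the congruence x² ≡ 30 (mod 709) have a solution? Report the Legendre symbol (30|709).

Pull out 2: since 709 ≡ 5 (mod 8), (2/709) = -1.
Reciprocity: 15 ≡ 3 and 709 ≡ 1 (mod 4), so (15/709) = +(709/15).
Reduce top mod 15: now compute (4/15).
Pull out 2^2: since 15 ≡ 7 (mod 8), (2/15) = +1, so (2/15)^2 = +1.
Reached (1/15) = 1. Collecting the sign flips along the way, the symbol is -1.

-1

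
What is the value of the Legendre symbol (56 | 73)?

-1

Pull out 2^3: since 73 ≡ 1 (mod 8), (2/73) = +1, so (2/73)^3 = +1.
Reciprocity: 7 ≡ 3 and 73 ≡ 1 (mod 4), so (7/73) = +(73/7).
Reduce top mod 7: now compute (3/7).
Reciprocity: 3 ≡ 3 and 7 ≡ 3 (mod 4), so (3/7) = −(7/3).
Reduce top mod 3: now compute (1/3).
Reached (1/3) = 1. Collecting the sign flips along the way, the symbol is -1.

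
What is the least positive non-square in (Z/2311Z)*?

3

(2/2311) = +1, so 2 is a residue.
(3/2311) = −1, so 3 is the smallest positive non-residue mod 2311.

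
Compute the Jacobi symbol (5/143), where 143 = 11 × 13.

-1

Reciprocity: 5 ≡ 1 and 143 ≡ 3 (mod 4), so (5/143) = +(143/5).
Reduce top mod 5: now compute (3/5).
Reciprocity: 3 ≡ 3 and 5 ≡ 1 (mod 4), so (3/5) = +(5/3).
Reduce top mod 3: now compute (2/3).
Pull out 2: since 3 ≡ 3 (mod 8), (2/3) = -1.
Reached (1/3) = 1. Collecting the sign flips along the way, the symbol is -1.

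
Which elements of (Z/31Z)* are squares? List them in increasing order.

Square k = 1,…,15 (k and 31−k give the same square):
1²=1, 2²=4, 3²=9, 4²=16, 5²=25, 6²≡5, 7²≡18, 8²≡2, 9²≡19, 10²≡7, 11²≡28, 12²≡20, 13²≡14, 14²≡10, 15²≡8 (mod 31).
So the quadratic residues mod 31 are {1, 2, 4, 5, 7, 8, 9, 10, 14, 16, 18, 19, 20, 25, 28}.

1,2,4,5,7,8,9,10,14,16,18,19,20,25,28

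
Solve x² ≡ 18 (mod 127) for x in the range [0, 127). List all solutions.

48, 79

Since 127 ≡ 3 (mod 4), a square root of 18 is 18^((127+1)/4) = 18^32 mod 127.
Repeated squaring: 18^2≡70, 18^4≡74, 18^8≡15, 18^16≡98, 18^32≡79 (mod 127).
18^32 = 18^(32) ≡ 79 (mod 127).
Check: 79² = 6241 ≡ 18 (mod 127). The two roots are 48 and 79.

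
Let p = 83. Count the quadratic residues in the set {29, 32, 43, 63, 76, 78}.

(29/83) = +1 → QR.
(32/83) = -1 → non-residue.
(43/83) = -1 → non-residue.
(63/83) = +1 → QR.
(76/83) = -1 → non-residue.
(78/83) = +1 → QR.
Total quadratic residues among the 6: 3.

3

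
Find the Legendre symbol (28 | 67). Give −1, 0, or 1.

-1

Pull out 2^2: since 67 ≡ 3 (mod 8), (2/67) = -1, so (2/67)^2 = +1.
Reciprocity: 7 ≡ 3 and 67 ≡ 3 (mod 4), so (7/67) = −(67/7).
Reduce top mod 7: now compute (4/7).
Pull out 2^2: since 7 ≡ 7 (mod 8), (2/7) = +1, so (2/7)^2 = +1.
Reached (1/7) = 1. Collecting the sign flips along the way, the symbol is -1.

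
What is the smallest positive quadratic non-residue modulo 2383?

3

(2/2383) = +1, so 2 is a residue.
(3/2383) = −1, so 3 is the smallest positive non-residue mod 2383.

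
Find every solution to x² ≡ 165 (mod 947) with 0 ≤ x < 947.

70, 877

Since 947 ≡ 3 (mod 4), a square root of 165 is 165^((947+1)/4) = 165^237 mod 947.
Repeated squaring: 165^2≡709, 165^4≡771, 165^8≡672, 165^16≡812, 165^32≡232, 165^64≡792, 165^128≡350 (mod 947).
165^237 = 165^(128+64+32+8+4+1) ≡ 877 (mod 947).
Check: 877² = 769129 ≡ 165 (mod 947). The two roots are 70 and 877.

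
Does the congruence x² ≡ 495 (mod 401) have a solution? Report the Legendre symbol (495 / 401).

First reduce: 495 ≡ 94 (mod 401).
Pull out 2: since 401 ≡ 1 (mod 8), (2/401) = +1.
Reciprocity: 47 ≡ 3 and 401 ≡ 1 (mod 4), so (47/401) = +(401/47).
Reduce top mod 47: now compute (25/47).
Reciprocity: 25 ≡ 1 and 47 ≡ 3 (mod 4), so (25/47) = +(47/25).
Reduce top mod 25: now compute (22/25).
Pull out 2: since 25 ≡ 1 (mod 8), (2/25) = +1.
Reciprocity: 11 ≡ 3 and 25 ≡ 1 (mod 4), so (11/25) = +(25/11).
Reduce top mod 11: now compute (3/11).
Reciprocity: 3 ≡ 3 and 11 ≡ 3 (mod 4), so (3/11) = −(11/3).
Reduce top mod 3: now compute (2/3).
Pull out 2: since 3 ≡ 3 (mod 8), (2/3) = -1.
Reached (1/3) = 1. Collecting the sign flips along the way, the symbol is +1.

1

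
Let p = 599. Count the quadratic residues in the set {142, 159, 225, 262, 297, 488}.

3

(142/599) = +1 → QR.
(159/599) = +1 → QR.
(225/599) = +1 → QR.
(262/599) = -1 → non-residue.
(297/599) = -1 → non-residue.
(488/599) = -1 → non-residue.
Total quadratic residues among the 6: 3.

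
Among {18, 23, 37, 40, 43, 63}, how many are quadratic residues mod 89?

2

(18/89) = +1 → QR.
(23/89) = -1 → non-residue.
(37/89) = -1 → non-residue.
(40/89) = +1 → QR.
(43/89) = -1 → non-residue.
(63/89) = -1 → non-residue.
Total quadratic residues among the 6: 2.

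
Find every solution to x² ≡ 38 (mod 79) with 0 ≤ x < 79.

Since 79 ≡ 3 (mod 4), a square root of 38 is 38^((79+1)/4) = 38^20 mod 79.
Repeated squaring: 38^2≡22, 38^4≡10, 38^8≡21, 38^16≡46 (mod 79).
38^20 = 38^(16+4) ≡ 65 (mod 79).
Check: 65² = 4225 ≡ 38 (mod 79). The two roots are 14 and 65.

14, 65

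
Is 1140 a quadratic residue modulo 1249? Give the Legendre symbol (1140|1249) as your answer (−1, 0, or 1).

-1

Pull out 2^2: since 1249 ≡ 1 (mod 8), (2/1249) = +1, so (2/1249)^2 = +1.
Reciprocity: 285 ≡ 1 and 1249 ≡ 1 (mod 4), so (285/1249) = +(1249/285).
Reduce top mod 285: now compute (109/285).
Reciprocity: 109 ≡ 1 and 285 ≡ 1 (mod 4), so (109/285) = +(285/109).
Reduce top mod 109: now compute (67/109).
Reciprocity: 67 ≡ 3 and 109 ≡ 1 (mod 4), so (67/109) = +(109/67).
Reduce top mod 67: now compute (42/67).
Pull out 2: since 67 ≡ 3 (mod 8), (2/67) = -1.
Reciprocity: 21 ≡ 1 and 67 ≡ 3 (mod 4), so (21/67) = +(67/21).
Reduce top mod 21: now compute (4/21).
Pull out 2^2: since 21 ≡ 5 (mod 8), (2/21) = -1, so (2/21)^2 = +1.
Reached (1/21) = 1. Collecting the sign flips along the way, the symbol is -1.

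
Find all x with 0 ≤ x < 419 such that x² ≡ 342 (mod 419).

Since 419 ≡ 3 (mod 4), a square root of 342 is 342^((419+1)/4) = 342^105 mod 419.
Repeated squaring: 342^2≡63, 342^4≡198, 342^8≡237, 342^16≡23, 342^32≡110, 342^64≡368 (mod 419).
342^105 = 342^(64+32+8+1) ≡ 106 (mod 419).
Check: 106² = 11236 ≡ 342 (mod 419). The two roots are 106 and 313.

106, 313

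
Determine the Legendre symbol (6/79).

Euler's criterion: (6/79) ≡ 6^39 (mod 79).
6^2 ≡ 36 (mod 79)
6^4 ≡ 32 (mod 79)
6^8 ≡ 76 (mod 79)
6^16 ≡ 9 (mod 79)
6^32 ≡ 2 (mod 79)
6^39 = 6^(32+4+2+1) ≡ 78 (mod 79).
Result is 78 ≡ −1, so (6/79) = −1.

-1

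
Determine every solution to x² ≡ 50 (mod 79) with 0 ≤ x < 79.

34, 45

Since 79 ≡ 3 (mod 4), a square root of 50 is 50^((79+1)/4) = 50^20 mod 79.
Repeated squaring: 50^2≡51, 50^4≡73, 50^8≡36, 50^16≡32 (mod 79).
50^20 = 50^(16+4) ≡ 45 (mod 79).
Check: 45² = 2025 ≡ 50 (mod 79). The two roots are 34 and 45.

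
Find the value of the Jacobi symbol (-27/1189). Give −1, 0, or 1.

First reduce: -27 ≡ 1162 (mod 1189).
Pull out 2: since 1189 ≡ 5 (mod 8), (2/1189) = -1.
Reciprocity: 581 ≡ 1 and 1189 ≡ 1 (mod 4), so (581/1189) = +(1189/581).
Reduce top mod 581: now compute (27/581).
Reciprocity: 27 ≡ 3 and 581 ≡ 1 (mod 4), so (27/581) = +(581/27).
Reduce top mod 27: now compute (14/27).
Pull out 2: since 27 ≡ 3 (mod 8), (2/27) = -1.
Reciprocity: 7 ≡ 3 and 27 ≡ 3 (mod 4), so (7/27) = −(27/7).
Reduce top mod 7: now compute (6/7).
Pull out 2: since 7 ≡ 7 (mod 8), (2/7) = +1.
Reciprocity: 3 ≡ 3 and 7 ≡ 3 (mod 4), so (3/7) = −(7/3).
Reduce top mod 3: now compute (1/3).
Reached (1/3) = 1. Collecting the sign flips along the way, the symbol is +1.

1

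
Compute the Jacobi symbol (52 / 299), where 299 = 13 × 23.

0

Pull out 2^2: since 299 ≡ 3 (mod 8), (2/299) = -1, so (2/299)^2 = +1.
Reciprocity: 13 ≡ 1 and 299 ≡ 3 (mod 4), so (13/299) = +(299/13).
Reduce top mod 13: now compute (0/13).
Top reduces to 0: gcd > 1, so the symbol is 0.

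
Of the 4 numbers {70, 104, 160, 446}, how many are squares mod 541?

2

(70/541) = -1 → non-residue.
(104/541) = +1 → QR.
(160/541) = -1 → non-residue.
(446/541) = +1 → QR.
Total quadratic residues among the 4: 2.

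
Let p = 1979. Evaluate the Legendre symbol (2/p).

Pull out 2: since 1979 ≡ 3 (mod 8), (2/1979) = -1.
Reached (1/1979) = 1. Collecting the sign flips along the way, the symbol is -1.

-1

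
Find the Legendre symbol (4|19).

Pull out 2^2: since 19 ≡ 3 (mod 8), (2/19) = -1, so (2/19)^2 = +1.
Reached (1/19) = 1. Collecting the sign flips along the way, the symbol is +1.

1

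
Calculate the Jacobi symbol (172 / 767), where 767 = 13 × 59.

-1

Pull out 2^2: since 767 ≡ 7 (mod 8), (2/767) = +1, so (2/767)^2 = +1.
Reciprocity: 43 ≡ 3 and 767 ≡ 3 (mod 4), so (43/767) = −(767/43).
Reduce top mod 43: now compute (36/43).
Pull out 2^2: since 43 ≡ 3 (mod 8), (2/43) = -1, so (2/43)^2 = +1.
Reciprocity: 9 ≡ 1 and 43 ≡ 3 (mod 4), so (9/43) = +(43/9).
Reduce top mod 9: now compute (7/9).
Reciprocity: 7 ≡ 3 and 9 ≡ 1 (mod 4), so (7/9) = +(9/7).
Reduce top mod 7: now compute (2/7).
Pull out 2: since 7 ≡ 7 (mod 8), (2/7) = +1.
Reached (1/7) = 1. Collecting the sign flips along the way, the symbol is -1.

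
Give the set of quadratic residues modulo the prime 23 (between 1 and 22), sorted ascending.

1 2 3 4 6 8 9 12 13 16 18

Square k = 1,…,11 (k and 23−k give the same square):
1²=1, 2²=4, 3²=9, 4²=16, 5²≡2, 6²≡13, 7²≡3, 8²≡18, 9²≡12, 10²≡8, 11²≡6 (mod 23).
So the quadratic residues mod 23 are {1, 2, 3, 4, 6, 8, 9, 12, 13, 16, 18}.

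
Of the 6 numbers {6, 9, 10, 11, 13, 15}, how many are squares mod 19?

(6/19) = +1 → QR.
(9/19) = +1 → QR.
(10/19) = -1 → non-residue.
(11/19) = +1 → QR.
(13/19) = -1 → non-residue.
(15/19) = -1 → non-residue.
Total quadratic residues among the 6: 3.

3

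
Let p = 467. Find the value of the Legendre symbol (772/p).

1

Euler's criterion: (772/467) ≡ 305^233 (mod 467).
305^2 ≡ 92 (mod 467)
305^4 ≡ 58 (mod 467)
305^8 ≡ 95 (mod 467)
305^16 ≡ 152 (mod 467)
305^32 ≡ 221 (mod 467)
305^64 ≡ 273 (mod 467)
305^128 ≡ 276 (mod 467)
305^233 = 305^(128+64+32+8+1) ≡ 1 (mod 467).
Result is 1, so (772/467) = 1.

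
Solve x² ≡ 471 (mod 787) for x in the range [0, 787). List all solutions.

Since 787 ≡ 3 (mod 4), a square root of 471 is 471^((787+1)/4) = 471^197 mod 787.
Repeated squaring: 471^2≡694, 471^4≡779, 471^8≡64, 471^16≡161, 471^32≡737, 471^64≡139, 471^128≡433 (mod 787).
471^197 = 471^(128+64+4+1) ≡ 452 (mod 787).
Check: 452² = 204304 ≡ 471 (mod 787). The two roots are 335 and 452.

335, 452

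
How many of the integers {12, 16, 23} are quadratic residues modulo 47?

(12/47) = +1 → QR.
(16/47) = +1 → QR.
(23/47) = -1 → non-residue.
Total quadratic residues among the 3: 2.

2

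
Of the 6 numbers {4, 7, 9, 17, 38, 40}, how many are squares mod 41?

(4/41) = +1 → QR.
(7/41) = -1 → non-residue.
(9/41) = +1 → QR.
(17/41) = -1 → non-residue.
(38/41) = -1 → non-residue.
(40/41) = +1 → QR.
Total quadratic residues among the 6: 3.

3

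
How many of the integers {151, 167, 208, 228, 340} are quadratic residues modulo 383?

(151/383) = -1 → non-residue.
(167/383) = -1 → non-residue.
(208/383) = -1 → non-residue.
(228/383) = +1 → QR.
(340/383) = -1 → non-residue.
Total quadratic residues among the 5: 1.

1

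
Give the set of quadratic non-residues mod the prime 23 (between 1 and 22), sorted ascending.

Square k = 1,…,11 (k and 23−k give the same square):
1²=1, 2²=4, 3²=9, 4²=16, 5²≡2, 6²≡13, 7²≡3, 8²≡18, 9²≡12, 10²≡8, 11²≡6 (mod 23).
The residues are {1, 2, 3, 4, 6, 8, 9, 12, 13, 16, 18}; the non-residues are the remaining 11 nonzero classes.

5, 7, 10, 11, 14, 15, 17, 19, 20, 21, 22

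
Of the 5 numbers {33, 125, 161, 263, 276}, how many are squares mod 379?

(33/379) = +1 → QR.
(125/379) = +1 → QR.
(161/379) = -1 → non-residue.
(263/379) = +1 → QR.
(276/379) = -1 → non-residue.
Total quadratic residues among the 5: 3.

3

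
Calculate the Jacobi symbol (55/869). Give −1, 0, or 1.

0

Reciprocity: 55 ≡ 3 and 869 ≡ 1 (mod 4), so (55/869) = +(869/55).
Reduce top mod 55: now compute (44/55).
Pull out 2^2: since 55 ≡ 7 (mod 8), (2/55) = +1, so (2/55)^2 = +1.
Reciprocity: 11 ≡ 3 and 55 ≡ 3 (mod 4), so (11/55) = −(55/11).
Reduce top mod 11: now compute (0/11).
Top reduces to 0: gcd > 1, so the symbol is 0.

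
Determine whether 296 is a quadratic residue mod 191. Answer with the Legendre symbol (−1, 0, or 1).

Euler's criterion: (296/191) ≡ 105^95 (mod 191).
105^2 ≡ 138 (mod 191)
105^4 ≡ 135 (mod 191)
105^8 ≡ 80 (mod 191)
105^16 ≡ 97 (mod 191)
105^32 ≡ 50 (mod 191)
105^64 ≡ 17 (mod 191)
105^95 = 105^(64+16+8+4+2+1) ≡ 190 (mod 191).
Result is 190 ≡ −1, so (296/191) = −1.

-1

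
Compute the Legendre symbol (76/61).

1

First reduce: 76 ≡ 15 (mod 61).
Reciprocity: 15 ≡ 3 and 61 ≡ 1 (mod 4), so (15/61) = +(61/15).
Reduce top mod 15: now compute (1/15).
Reached (1/15) = 1. Collecting the sign flips along the way, the symbol is +1.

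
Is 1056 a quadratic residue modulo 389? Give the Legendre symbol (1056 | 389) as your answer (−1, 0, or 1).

Euler's criterion: (1056/389) ≡ 278^194 (mod 389).
278^2 ≡ 262 (mod 389)
278^4 ≡ 180 (mod 389)
278^8 ≡ 113 (mod 389)
278^16 ≡ 321 (mod 389)
278^32 ≡ 345 (mod 389)
278^64 ≡ 380 (mod 389)
278^128 ≡ 81 (mod 389)
278^194 = 278^(128+64+2) ≡ 1 (mod 389).
Result is 1, so (1056/389) = 1.

1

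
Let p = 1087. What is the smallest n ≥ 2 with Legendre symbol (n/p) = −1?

3

(2/1087) = +1, so 2 is a residue.
(3/1087) = −1, so 3 is the smallest positive non-residue mod 1087.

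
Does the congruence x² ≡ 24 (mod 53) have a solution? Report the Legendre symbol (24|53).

Euler's criterion: (24/53) ≡ 24^26 (mod 53).
24^2 ≡ 46 (mod 53)
24^4 ≡ 49 (mod 53)
24^8 ≡ 16 (mod 53)
24^16 ≡ 44 (mod 53)
24^26 = 24^(16+8+2) ≡ 1 (mod 53).
Result is 1, so (24/53) = 1.

1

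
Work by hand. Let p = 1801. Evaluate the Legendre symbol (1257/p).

1

Reciprocity: 1257 ≡ 1 and 1801 ≡ 1 (mod 4), so (1257/1801) = +(1801/1257).
Reduce top mod 1257: now compute (544/1257).
Pull out 2^5: since 1257 ≡ 1 (mod 8), (2/1257) = +1, so (2/1257)^5 = +1.
Reciprocity: 17 ≡ 1 and 1257 ≡ 1 (mod 4), so (17/1257) = +(1257/17).
Reduce top mod 17: now compute (16/17).
Pull out 2^4: since 17 ≡ 1 (mod 8), (2/17) = +1, so (2/17)^4 = +1.
Reached (1/17) = 1. Collecting the sign flips along the way, the symbol is +1.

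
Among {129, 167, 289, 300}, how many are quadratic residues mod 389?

2

(129/389) = +1 → QR.
(167/389) = -1 → non-residue.
(289/389) = +1 → QR.
(300/389) = -1 → non-residue.
Total quadratic residues among the 4: 2.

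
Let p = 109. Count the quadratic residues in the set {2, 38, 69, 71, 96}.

2

(2/109) = -1 → non-residue.
(38/109) = +1 → QR.
(69/109) = -1 → non-residue.
(71/109) = +1 → QR.
(96/109) = -1 → non-residue.
Total quadratic residues among the 5: 2.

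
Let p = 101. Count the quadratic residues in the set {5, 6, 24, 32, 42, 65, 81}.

5

(5/101) = +1 → QR.
(6/101) = +1 → QR.
(24/101) = +1 → QR.
(32/101) = -1 → non-residue.
(42/101) = -1 → non-residue.
(65/101) = +1 → QR.
(81/101) = +1 → QR.
Total quadratic residues among the 7: 5.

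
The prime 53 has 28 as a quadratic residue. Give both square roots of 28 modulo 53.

53 ≡ 1 (mod 4), so we find a root by search.
Trying successive values, 9² = 81 ≡ 28 (mod 53). The other root is 53 − 9 = 44.

9, 44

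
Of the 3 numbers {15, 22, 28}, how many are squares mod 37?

(15/37) = -1 → non-residue.
(22/37) = -1 → non-residue.
(28/37) = +1 → QR.
Total quadratic residues among the 3: 1.

1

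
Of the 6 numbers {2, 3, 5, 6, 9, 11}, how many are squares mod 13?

2

(2/13) = -1 → non-residue.
(3/13) = +1 → QR.
(5/13) = -1 → non-residue.
(6/13) = -1 → non-residue.
(9/13) = +1 → QR.
(11/13) = -1 → non-residue.
Total quadratic residues among the 6: 2.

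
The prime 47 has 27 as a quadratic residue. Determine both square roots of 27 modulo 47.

11, 36

Since 47 ≡ 3 (mod 4), a square root of 27 is 27^((47+1)/4) = 27^12 mod 47.
Repeated squaring: 27^2≡24, 27^4≡12, 27^8≡3 (mod 47).
27^12 = 27^(8+4) ≡ 36 (mod 47).
Check: 36² = 1296 ≡ 27 (mod 47). The two roots are 11 and 36.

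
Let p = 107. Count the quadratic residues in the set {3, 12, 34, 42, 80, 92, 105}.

(3/107) = +1 → QR.
(12/107) = +1 → QR.
(34/107) = +1 → QR.
(42/107) = +1 → QR.
(80/107) = -1 → non-residue.
(92/107) = +1 → QR.
(105/107) = +1 → QR.
Total quadratic residues among the 7: 6.

6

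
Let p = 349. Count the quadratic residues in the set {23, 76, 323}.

3

(23/349) = +1 → QR.
(76/349) = +1 → QR.
(323/349) = +1 → QR.
Total quadratic residues among the 3: 3.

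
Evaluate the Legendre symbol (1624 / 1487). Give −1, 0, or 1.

-1

First reduce: 1624 ≡ 137 (mod 1487).
Reciprocity: 137 ≡ 1 and 1487 ≡ 3 (mod 4), so (137/1487) = +(1487/137).
Reduce top mod 137: now compute (117/137).
Reciprocity: 117 ≡ 1 and 137 ≡ 1 (mod 4), so (117/137) = +(137/117).
Reduce top mod 117: now compute (20/117).
Pull out 2^2: since 117 ≡ 5 (mod 8), (2/117) = -1, so (2/117)^2 = +1.
Reciprocity: 5 ≡ 1 and 117 ≡ 1 (mod 4), so (5/117) = +(117/5).
Reduce top mod 5: now compute (2/5).
Pull out 2: since 5 ≡ 5 (mod 8), (2/5) = -1.
Reached (1/5) = 1. Collecting the sign flips along the way, the symbol is -1.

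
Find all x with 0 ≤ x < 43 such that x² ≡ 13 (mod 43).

20, 23

Since 43 ≡ 3 (mod 4), a square root of 13 is 13^((43+1)/4) = 13^11 mod 43.
Repeated squaring: 13^2≡40, 13^4≡9, 13^8≡38 (mod 43).
13^11 = 13^(8+2+1) ≡ 23 (mod 43).
Check: 23² = 529 ≡ 13 (mod 43). The two roots are 20 and 23.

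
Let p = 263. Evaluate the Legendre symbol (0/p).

0

Top reduces to 0: gcd > 1, so the symbol is 0.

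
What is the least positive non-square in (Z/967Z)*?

3

(2/967) = +1, so 2 is a residue.
(3/967) = −1, so 3 is the smallest positive non-residue mod 967.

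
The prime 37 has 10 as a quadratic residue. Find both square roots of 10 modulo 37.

37 ≡ 1 (mod 4), so we find a root by search.
Trying successive values, 11² = 121 ≡ 10 (mod 37). The other root is 37 − 11 = 26.

11, 26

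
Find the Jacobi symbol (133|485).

-1

Reciprocity: 133 ≡ 1 and 485 ≡ 1 (mod 4), so (133/485) = +(485/133).
Reduce top mod 133: now compute (86/133).
Pull out 2: since 133 ≡ 5 (mod 8), (2/133) = -1.
Reciprocity: 43 ≡ 3 and 133 ≡ 1 (mod 4), so (43/133) = +(133/43).
Reduce top mod 43: now compute (4/43).
Pull out 2^2: since 43 ≡ 3 (mod 8), (2/43) = -1, so (2/43)^2 = +1.
Reached (1/43) = 1. Collecting the sign flips along the way, the symbol is -1.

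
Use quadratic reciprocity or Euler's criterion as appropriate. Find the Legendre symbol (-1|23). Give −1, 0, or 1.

-1

Euler's criterion: (-1/23) ≡ 22^11 (mod 23).
22^2 ≡ 1 (mod 23)
22^4 ≡ 1 (mod 23)
22^8 ≡ 1 (mod 23)
22^11 = 22^(8+2+1) ≡ 22 (mod 23).
Result is 22 ≡ −1, so (-1/23) = −1.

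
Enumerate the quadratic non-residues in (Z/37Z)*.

2,5,6,8,13,14,15,17,18,19,20,22,23,24,29,31,32,35

Square k = 1,…,18 (k and 37−k give the same square):
1²=1, 2²=4, 3²=9, 4²=16, 5²=25, 6²=36, 7²≡12, 8²≡27, 9²≡7, 10²≡26, 11²≡10, 12²≡33, 13²≡21, 14²≡11, 15²≡3, 16²≡34, 17²≡30, 18²≡28 (mod 37).
The residues are {1, 3, 4, 7, 9, 10, 11, 12, 16, 21, 25, 26, 27, 28, 30, 33, 34, 36}; the non-residues are the remaining 18 nonzero classes.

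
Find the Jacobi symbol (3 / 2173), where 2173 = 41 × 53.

1

Reciprocity: 3 ≡ 3 and 2173 ≡ 1 (mod 4), so (3/2173) = +(2173/3).
Reduce top mod 3: now compute (1/3).
Reached (1/3) = 1. Collecting the sign flips along the way, the symbol is +1.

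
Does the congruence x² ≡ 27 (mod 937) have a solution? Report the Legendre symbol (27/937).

Reciprocity: 27 ≡ 3 and 937 ≡ 1 (mod 4), so (27/937) = +(937/27).
Reduce top mod 27: now compute (19/27).
Reciprocity: 19 ≡ 3 and 27 ≡ 3 (mod 4), so (19/27) = −(27/19).
Reduce top mod 19: now compute (8/19).
Pull out 2^3: since 19 ≡ 3 (mod 8), (2/19) = -1, so (2/19)^3 = -1.
Reached (1/19) = 1. Collecting the sign flips along the way, the symbol is +1.

1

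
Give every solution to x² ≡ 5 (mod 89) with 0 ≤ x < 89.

89 ≡ 1 (mod 4), so we find a root by search.
Trying successive values, 19² = 361 ≡ 5 (mod 89). The other root is 89 − 19 = 70.

19, 70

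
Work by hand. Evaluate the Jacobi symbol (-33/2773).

First reduce: -33 ≡ 2740 (mod 2773).
Pull out 2^2: since 2773 ≡ 5 (mod 8), (2/2773) = -1, so (2/2773)^2 = +1.
Reciprocity: 685 ≡ 1 and 2773 ≡ 1 (mod 4), so (685/2773) = +(2773/685).
Reduce top mod 685: now compute (33/685).
Reciprocity: 33 ≡ 1 and 685 ≡ 1 (mod 4), so (33/685) = +(685/33).
Reduce top mod 33: now compute (25/33).
Reciprocity: 25 ≡ 1 and 33 ≡ 1 (mod 4), so (25/33) = +(33/25).
Reduce top mod 25: now compute (8/25).
Pull out 2^3: since 25 ≡ 1 (mod 8), (2/25) = +1, so (2/25)^3 = +1.
Reached (1/25) = 1. Collecting the sign flips along the way, the symbol is +1.

1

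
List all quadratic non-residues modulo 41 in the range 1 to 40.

Square k = 1,…,20 (k and 41−k give the same square):
1²=1, 2²=4, 3²=9, 4²=16, 5²=25, 6²=36, 7²≡8, 8²≡23, 9²≡40, 10²≡18, 11²≡39, 12²≡21, 13²≡5, 14²≡32, 15²≡20, 16²≡10, 17²≡2, 18²≡37, 19²≡33, 20²≡31 (mod 41).
The residues are {1, 2, 4, 5, 8, 9, 10, 16, 18, 20, 21, 23, 25, 31, 32, 33, 36, 37, 39, 40}; the non-residues are the remaining 20 nonzero classes.

3,6,7,11,12,13,14,15,17,19,22,24,26,27,28,29,30,34,35,38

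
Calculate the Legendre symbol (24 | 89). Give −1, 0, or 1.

-1

Euler's criterion: (24/89) ≡ 24^44 (mod 89).
24^2 ≡ 42 (mod 89)
24^4 ≡ 73 (mod 89)
24^8 ≡ 78 (mod 89)
24^16 ≡ 32 (mod 89)
24^32 ≡ 45 (mod 89)
24^44 = 24^(32+8+4) ≡ 88 (mod 89).
Result is 88 ≡ −1, so (24/89) = −1.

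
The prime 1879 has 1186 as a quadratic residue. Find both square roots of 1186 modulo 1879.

Since 1879 ≡ 3 (mod 4), a square root of 1186 is 1186^((1879+1)/4) = 1186^470 mod 1879.
Repeated squaring: 1186^2≡1104, 1186^4≡1224, 1186^8≡613, 1186^16≡1848, 1186^32≡961, 1186^64≡932, 1186^128≡526, 1186^256≡463 (mod 1879).
1186^470 = 1186^(256+128+64+16+4+2) ≡ 830 (mod 1879).
Check: 830² = 688900 ≡ 1186 (mod 1879). The two roots are 830 and 1049.

830, 1049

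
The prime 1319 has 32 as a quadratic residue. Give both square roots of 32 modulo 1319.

498, 821

Since 1319 ≡ 3 (mod 4), a square root of 32 is 32^((1319+1)/4) = 32^330 mod 1319.
Repeated squaring: 32^2≡1024, 32^4≡1290, 32^8≡841, 32^16≡297, 32^32≡1155, 32^64≡516, 32^128≡1137, 32^256≡149 (mod 1319).
32^330 = 32^(256+64+8+2) ≡ 498 (mod 1319).
Check: 498² = 248004 ≡ 32 (mod 1319). The two roots are 498 and 821.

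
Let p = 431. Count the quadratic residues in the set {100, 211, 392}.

2

(100/431) = +1 → QR.
(211/431) = -1 → non-residue.
(392/431) = +1 → QR.
Total quadratic residues among the 3: 2.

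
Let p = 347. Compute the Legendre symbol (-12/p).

Euler's criterion: (-12/347) ≡ 335^173 (mod 347).
335^2 ≡ 144 (mod 347)
335^4 ≡ 263 (mod 347)
335^8 ≡ 116 (mod 347)
335^16 ≡ 270 (mod 347)
335^32 ≡ 30 (mod 347)
335^64 ≡ 206 (mod 347)
335^128 ≡ 102 (mod 347)
335^173 = 335^(128+32+8+4+1) ≡ 346 (mod 347).
Result is 346 ≡ −1, so (-12/347) = −1.

-1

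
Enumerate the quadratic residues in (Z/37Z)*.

1 3 4 7 9 10 11 12 16 21 25 26 27 28 30 33 34 36

Square k = 1,…,18 (k and 37−k give the same square):
1²=1, 2²=4, 3²=9, 4²=16, 5²=25, 6²=36, 7²≡12, 8²≡27, 9²≡7, 10²≡26, 11²≡10, 12²≡33, 13²≡21, 14²≡11, 15²≡3, 16²≡34, 17²≡30, 18²≡28 (mod 37).
So the quadratic residues mod 37 are {1, 3, 4, 7, 9, 10, 11, 12, 16, 21, 25, 26, 27, 28, 30, 33, 34, 36}.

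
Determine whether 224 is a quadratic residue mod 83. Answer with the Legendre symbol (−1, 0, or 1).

Euler's criterion: (224/83) ≡ 58^41 (mod 83).
58^2 ≡ 44 (mod 83)
58^4 ≡ 27 (mod 83)
58^8 ≡ 65 (mod 83)
58^16 ≡ 75 (mod 83)
58^32 ≡ 64 (mod 83)
58^41 = 58^(32+8+1) ≡ 82 (mod 83).
Result is 82 ≡ −1, so (224/83) = −1.

-1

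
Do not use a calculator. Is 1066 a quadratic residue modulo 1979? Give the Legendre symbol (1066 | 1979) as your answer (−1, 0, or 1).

Pull out 2: since 1979 ≡ 3 (mod 8), (2/1979) = -1.
Reciprocity: 533 ≡ 1 and 1979 ≡ 3 (mod 4), so (533/1979) = +(1979/533).
Reduce top mod 533: now compute (380/533).
Pull out 2^2: since 533 ≡ 5 (mod 8), (2/533) = -1, so (2/533)^2 = +1.
Reciprocity: 95 ≡ 3 and 533 ≡ 1 (mod 4), so (95/533) = +(533/95).
Reduce top mod 95: now compute (58/95).
Pull out 2: since 95 ≡ 7 (mod 8), (2/95) = +1.
Reciprocity: 29 ≡ 1 and 95 ≡ 3 (mod 4), so (29/95) = +(95/29).
Reduce top mod 29: now compute (8/29).
Pull out 2^3: since 29 ≡ 5 (mod 8), (2/29) = -1, so (2/29)^3 = -1.
Reached (1/29) = 1. Collecting the sign flips along the way, the symbol is +1.

1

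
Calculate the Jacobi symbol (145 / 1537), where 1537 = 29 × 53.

Reciprocity: 145 ≡ 1 and 1537 ≡ 1 (mod 4), so (145/1537) = +(1537/145).
Reduce top mod 145: now compute (87/145).
Reciprocity: 87 ≡ 3 and 145 ≡ 1 (mod 4), so (87/145) = +(145/87).
Reduce top mod 87: now compute (58/87).
Pull out 2: since 87 ≡ 7 (mod 8), (2/87) = +1.
Reciprocity: 29 ≡ 1 and 87 ≡ 3 (mod 4), so (29/87) = +(87/29).
Reduce top mod 29: now compute (0/29).
Top reduces to 0: gcd > 1, so the symbol is 0.

0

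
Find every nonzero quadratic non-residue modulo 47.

5, 10, 11, 13, 15, 19, 20, 22, 23, 26, 29, 30, 31, 33, 35, 38, 39, 40, 41, 43, 44, 45, 46

Square k = 1,…,23 (k and 47−k give the same square):
1²=1, 2²=4, 3²=9, 4²=16, 5²=25, 6²=36, 7²≡2, 8²≡17, 9²≡34, 10²≡6, 11²≡27, 12²≡3, 13²≡28, 14²≡8, 15²≡37, 16²≡21, 17²≡7, 18²≡42, 19²≡32, 20²≡24, 21²≡18, 22²≡14, 23²≡12 (mod 47).
The residues are {1, 2, 3, 4, 6, 7, 8, 9, 12, 14, 16, 17, 18, 21, 24, 25, 27, 28, 32, 34, 36, 37, 42}; the non-residues are the remaining 23 nonzero classes.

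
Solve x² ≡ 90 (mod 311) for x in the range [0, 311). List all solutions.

152, 159

Since 311 ≡ 3 (mod 4), a square root of 90 is 90^((311+1)/4) = 90^78 mod 311.
Repeated squaring: 90^2≡14, 90^4≡196, 90^8≡163, 90^16≡134, 90^32≡229, 90^64≡193 (mod 311).
90^78 = 90^(64+8+4+2) ≡ 159 (mod 311).
Check: 159² = 25281 ≡ 90 (mod 311). The two roots are 152 and 159.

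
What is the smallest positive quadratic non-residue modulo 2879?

7

(2/2879) = +1, so 2 is a residue.
(3/2879) = +1, so 3 is a residue.
(4/2879) = +1, so 4 is a residue.
(5/2879) = +1, so 5 is a residue.
(6/2879) = +1, so 6 is a residue.
(7/2879) = −1, so 7 is the smallest positive non-residue mod 2879.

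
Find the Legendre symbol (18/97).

Pull out 2: since 97 ≡ 1 (mod 8), (2/97) = +1.
Reciprocity: 9 ≡ 1 and 97 ≡ 1 (mod 4), so (9/97) = +(97/9).
Reduce top mod 9: now compute (7/9).
Reciprocity: 7 ≡ 3 and 9 ≡ 1 (mod 4), so (7/9) = +(9/7).
Reduce top mod 7: now compute (2/7).
Pull out 2: since 7 ≡ 7 (mod 8), (2/7) = +1.
Reached (1/7) = 1. Collecting the sign flips along the way, the symbol is +1.

1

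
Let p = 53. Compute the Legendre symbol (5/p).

Reciprocity: 5 ≡ 1 and 53 ≡ 1 (mod 4), so (5/53) = +(53/5).
Reduce top mod 5: now compute (3/5).
Reciprocity: 3 ≡ 3 and 5 ≡ 1 (mod 4), so (3/5) = +(5/3).
Reduce top mod 3: now compute (2/3).
Pull out 2: since 3 ≡ 3 (mod 8), (2/3) = -1.
Reached (1/3) = 1. Collecting the sign flips along the way, the symbol is -1.

-1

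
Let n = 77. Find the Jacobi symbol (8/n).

-1

Pull out 2^3: since 77 ≡ 5 (mod 8), (2/77) = -1, so (2/77)^3 = -1.
Reached (1/77) = 1. Collecting the sign flips along the way, the symbol is -1.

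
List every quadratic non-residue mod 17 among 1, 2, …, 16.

Square k = 1,…,8 (k and 17−k give the same square):
1²=1, 2²=4, 3²=9, 4²=16, 5²≡8, 6²≡2, 7²≡15, 8²≡13 (mod 17).
The residues are {1, 2, 4, 8, 9, 13, 15, 16}; the non-residues are the remaining 8 nonzero classes.

3, 5, 6, 7, 10, 11, 12, 14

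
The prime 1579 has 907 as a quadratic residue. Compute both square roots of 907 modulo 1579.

Since 1579 ≡ 3 (mod 4), a square root of 907 is 907^((1579+1)/4) = 907^395 mod 1579.
Repeated squaring: 907^2≡1569, 907^4≡100, 907^8≡526, 907^16≡351, 907^32≡39, 907^64≡1521, 907^128≡206, 907^256≡1382 (mod 1579).
907^395 = 907^(256+128+8+2+1) ≡ 650 (mod 1579).
Check: 650² = 422500 ≡ 907 (mod 1579). The two roots are 650 and 929.

650, 929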